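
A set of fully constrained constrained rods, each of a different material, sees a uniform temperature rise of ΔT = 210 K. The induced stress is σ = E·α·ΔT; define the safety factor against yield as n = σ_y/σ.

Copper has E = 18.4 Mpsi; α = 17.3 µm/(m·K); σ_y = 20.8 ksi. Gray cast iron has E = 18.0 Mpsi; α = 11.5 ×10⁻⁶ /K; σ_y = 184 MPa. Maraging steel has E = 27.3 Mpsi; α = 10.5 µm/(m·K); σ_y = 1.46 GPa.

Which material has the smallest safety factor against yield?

copper

Converting E to GPa, α to ×10⁻⁶/K, σ_y to MPa, then σ and n for each:
  copper: E = 126.9, α = 17.3, σ_y = 143.4 → σ = 461 MPa, n = 0.311
  gray cast iron: E = 124.1, α = 11.5, σ_y = 184.0 → σ = 300 MPa, n = 0.614
  maraging steel: E = 188.2, α = 10.5, σ_y = 1460 → σ = 415 MPa, n = 3.52
The minimum is copper at n = 0.311.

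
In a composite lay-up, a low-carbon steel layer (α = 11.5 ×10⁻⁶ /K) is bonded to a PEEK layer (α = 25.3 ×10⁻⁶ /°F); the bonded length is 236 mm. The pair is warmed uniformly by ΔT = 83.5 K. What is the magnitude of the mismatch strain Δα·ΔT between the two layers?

PEEK: α = 25.3×10⁻⁶/°F × 9/5 = 45.5×10⁻⁶/K.
Δα = |11.5 − 45.5|×10⁻⁶/K = 34.0×10⁻⁶/K.
Mismatch strain = Δα·ΔT = 34.0×10⁻⁶ × 83.5 = 2.84×10⁻³.

2.84×10⁻³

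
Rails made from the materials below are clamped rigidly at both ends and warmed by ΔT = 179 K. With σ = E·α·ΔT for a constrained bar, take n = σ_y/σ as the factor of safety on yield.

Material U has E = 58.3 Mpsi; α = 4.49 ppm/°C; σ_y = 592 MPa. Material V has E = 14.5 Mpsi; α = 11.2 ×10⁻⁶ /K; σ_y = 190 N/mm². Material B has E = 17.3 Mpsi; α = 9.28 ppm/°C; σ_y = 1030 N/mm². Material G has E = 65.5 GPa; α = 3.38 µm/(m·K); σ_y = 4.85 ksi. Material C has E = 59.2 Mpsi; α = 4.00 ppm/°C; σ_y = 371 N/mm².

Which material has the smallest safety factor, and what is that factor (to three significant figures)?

material G, n = 0.844

Per material, after unit conversion:
  material U: E = 402.0, α = 4.49, σ_y = 592.0 → σ = 323 MPa, n = 1.83
  material V: E = 99.97, α = 11.2, σ_y = 190.0 → σ = 200 MPa, n = 0.948
  material B: E = 119.3, α = 9.28, σ_y = 1030 → σ = 198 MPa, n = 5.20
  material G: E = 65.50, α = 3.38, σ_y = 33.44 → σ = 39.6 MPa, n = 0.844
  material C: E = 408.2, α = 4.00, σ_y = 371.0 → σ = 292 MPa, n = 1.27
The minimum is material G at n = 0.844.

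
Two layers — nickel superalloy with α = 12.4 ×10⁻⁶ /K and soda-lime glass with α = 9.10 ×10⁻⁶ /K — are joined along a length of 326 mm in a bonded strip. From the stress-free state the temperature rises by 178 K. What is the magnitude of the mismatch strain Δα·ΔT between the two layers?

Δα = |12.4 − 9.10|×10⁻⁶/K = 3.30×10⁻⁶/K.
Mismatch strain = Δα·ΔT = 3.30×10⁻⁶ × 178.0 = 5.87×10⁻⁴.

5.87×10⁻⁴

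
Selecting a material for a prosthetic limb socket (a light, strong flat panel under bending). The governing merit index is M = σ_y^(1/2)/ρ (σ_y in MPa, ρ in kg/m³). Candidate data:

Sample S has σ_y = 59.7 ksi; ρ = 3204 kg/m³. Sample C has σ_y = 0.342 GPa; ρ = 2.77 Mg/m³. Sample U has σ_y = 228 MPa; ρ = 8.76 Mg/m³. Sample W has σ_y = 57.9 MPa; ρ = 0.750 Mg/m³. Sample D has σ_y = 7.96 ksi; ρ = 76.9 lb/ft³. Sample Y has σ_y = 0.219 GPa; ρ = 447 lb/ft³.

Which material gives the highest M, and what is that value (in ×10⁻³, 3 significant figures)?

In SI units:
  sample S: σ_y = 411.6 MPa, ρ = 3204 kg/m³
  sample C: σ_y = 342.0 MPa, ρ = 2770 kg/m³
  sample U: σ_y = 228.0 MPa, ρ = 8760 kg/m³
  sample W: σ_y = 57.90 MPa, ρ = 750.0 kg/m³
  sample D: σ_y = 54.88 MPa, ρ = 1232 kg/m³
  sample Y: σ_y = 219.0 MPa, ρ = 7160 kg/m³
  sample W: M = 10.1×10⁻³
  sample C: M = 6.68×10⁻³
  sample S: M = 6.33×10⁻³
  sample D: M = 6.01×10⁻³
  sample Y: M = 2.07×10⁻³
  sample U: M = 1.72×10⁻³
Sample W ranks first.

sample W, M = 10.1×10⁻³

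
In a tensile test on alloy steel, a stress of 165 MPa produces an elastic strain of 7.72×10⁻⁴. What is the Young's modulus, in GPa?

214 GPa

E = σ/ε = 165 MPa / 7.72×10⁻⁴ = 213700 MPa = 214 GPa.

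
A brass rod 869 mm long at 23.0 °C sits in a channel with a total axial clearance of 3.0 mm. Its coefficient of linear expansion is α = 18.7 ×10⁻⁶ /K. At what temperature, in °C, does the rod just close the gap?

α·L₀·ΔT = 3.0 mm ⇒ ΔT = 3.0 / (18.7×10⁻⁶ × 869.0) = 184.6 K.
T = 23.0 + 184.6 = 207.6 °C.

208 °C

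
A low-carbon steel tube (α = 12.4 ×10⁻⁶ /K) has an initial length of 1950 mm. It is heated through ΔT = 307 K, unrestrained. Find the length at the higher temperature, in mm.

ΔL = α·L₀·ΔT = 12.4×10⁻⁶ × 1950 mm × 307.0 K = 7.42 mm.
L = L₀ + ΔL = 1950 + 7.42 = 1957.4 mm.

1957.4 mm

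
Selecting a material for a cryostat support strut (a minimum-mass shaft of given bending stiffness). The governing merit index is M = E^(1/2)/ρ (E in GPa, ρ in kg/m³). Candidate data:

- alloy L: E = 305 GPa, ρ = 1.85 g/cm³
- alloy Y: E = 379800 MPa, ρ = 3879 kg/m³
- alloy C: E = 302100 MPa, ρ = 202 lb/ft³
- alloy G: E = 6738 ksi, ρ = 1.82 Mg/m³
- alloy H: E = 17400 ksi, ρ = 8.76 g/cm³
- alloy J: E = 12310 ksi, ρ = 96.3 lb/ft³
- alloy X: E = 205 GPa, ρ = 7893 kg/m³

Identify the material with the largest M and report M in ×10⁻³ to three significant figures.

Normalizing units and computing the index:
  alloy L: E = 305.0 GPa, ρ = 1850 kg/m³
  alloy Y: E = 379.8 GPa, ρ = 3879 kg/m³
  alloy C: E = 302.1 GPa, ρ = 3236 kg/m³
  alloy G: E = 46.46 GPa, ρ = 1820 kg/m³
  alloy H: E = 120.0 GPa, ρ = 8760 kg/m³
  alloy J: E = 84.87 GPa, ρ = 1543 kg/m³
  alloy X: E = 205.0 GPa, ρ = 7893 kg/m³
  alloy L: M = 9.44×10⁻³
  alloy J: M = 5.97×10⁻³
  alloy C: M = 5.37×10⁻³
  alloy Y: M = 5.02×10⁻³
  alloy G: M = 3.75×10⁻³
  alloy X: M = 1.81×10⁻³
  alloy H: M = 1.25×10⁻³
Alloy L ranks first.

alloy L, M = 9.44×10⁻³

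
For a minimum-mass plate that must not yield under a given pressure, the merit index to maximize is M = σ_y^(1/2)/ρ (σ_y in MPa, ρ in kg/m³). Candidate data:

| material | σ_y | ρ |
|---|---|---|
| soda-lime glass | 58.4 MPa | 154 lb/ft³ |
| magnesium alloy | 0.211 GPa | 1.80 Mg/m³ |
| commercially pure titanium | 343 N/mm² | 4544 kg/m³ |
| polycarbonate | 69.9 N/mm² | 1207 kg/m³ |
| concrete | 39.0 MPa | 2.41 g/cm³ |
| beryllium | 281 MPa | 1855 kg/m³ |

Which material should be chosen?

beryllium

Convert each candidate to consistent units, then evaluate M:
  soda-lime glass: σ_y = 58.40 MPa, ρ = 2467 kg/m³
  magnesium alloy: σ_y = 211.0 MPa, ρ = 1800 kg/m³
  commercially pure titanium: σ_y = 343.0 MPa, ρ = 4544 kg/m³
  polycarbonate: σ_y = 69.90 MPa, ρ = 1207 kg/m³
  concrete: σ_y = 39.00 MPa, ρ = 2410 kg/m³
  beryllium: σ_y = 281.0 MPa, ρ = 1855 kg/m³
  beryllium: M = 9.04×10⁻³
  magnesium alloy: M = 8.07×10⁻³
  polycarbonate: M = 6.93×10⁻³
  commercially pure titanium: M = 4.08×10⁻³
  soda-lime glass: M = 3.10×10⁻³
  concrete: M = 2.59×10⁻³
The maximum is for beryllium.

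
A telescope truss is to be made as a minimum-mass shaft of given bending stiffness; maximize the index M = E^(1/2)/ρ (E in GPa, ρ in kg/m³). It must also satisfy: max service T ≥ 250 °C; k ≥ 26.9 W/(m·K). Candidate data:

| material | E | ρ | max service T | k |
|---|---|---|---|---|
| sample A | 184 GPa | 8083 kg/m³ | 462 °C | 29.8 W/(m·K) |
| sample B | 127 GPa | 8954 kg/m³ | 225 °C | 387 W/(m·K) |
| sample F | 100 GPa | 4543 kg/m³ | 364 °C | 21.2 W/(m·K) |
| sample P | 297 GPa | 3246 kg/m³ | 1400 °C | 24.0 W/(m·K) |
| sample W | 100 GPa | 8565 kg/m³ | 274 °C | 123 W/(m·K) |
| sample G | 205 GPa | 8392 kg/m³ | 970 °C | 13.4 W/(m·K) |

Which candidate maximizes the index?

Screen on constraints: max service T ≥ 250 °C; k ≥ 26.9 W/(m·K). Survivors: sample A, sample W.
Per-candidate index values:
  sample A: M = 1.68×10⁻³
  sample W: M = 1.17×10⁻³
Highest index: sample A.

sample A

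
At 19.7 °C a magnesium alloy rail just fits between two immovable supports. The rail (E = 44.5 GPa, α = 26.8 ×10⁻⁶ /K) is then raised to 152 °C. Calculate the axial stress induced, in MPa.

ΔT = 132.3 K. Constrained thermal stress σ = E·α·ΔT = 44.50×10³ MPa × 26.8×10⁻⁶ × 132.3 = 158 MPa (compressive).

158 MPa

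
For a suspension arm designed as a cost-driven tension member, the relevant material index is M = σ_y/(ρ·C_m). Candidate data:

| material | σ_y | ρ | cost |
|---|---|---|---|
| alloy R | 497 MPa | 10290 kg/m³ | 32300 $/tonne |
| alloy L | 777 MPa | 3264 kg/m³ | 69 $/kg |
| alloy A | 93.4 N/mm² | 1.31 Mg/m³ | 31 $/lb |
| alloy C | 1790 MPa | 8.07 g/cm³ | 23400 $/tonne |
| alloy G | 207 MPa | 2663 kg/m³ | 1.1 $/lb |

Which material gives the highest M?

Convert each candidate to consistent units, then evaluate M:
  alloy R: σ_y = 497.0 MPa, ρ = 10290 kg/m³, cost = 32.30 $/kg
  alloy L: σ_y = 777.0 MPa, ρ = 3264 kg/m³, cost = 69.00 $/kg
  alloy A: σ_y = 93.40 MPa, ρ = 1310 kg/m³, cost = 68.34 $/kg
  alloy C: σ_y = 1790 MPa, ρ = 8070 kg/m³, cost = 23.40 $/kg
  alloy G: σ_y = 207.0 MPa, ρ = 2663 kg/m³, cost = 2.425 $/kg
  alloy G: M = 32.1 kN·m per $
  alloy C: M = 9.48 kN·m per $
  alloy L: M = 3.45 kN·m per $
  alloy R: M = 1.50 kN·m per $
  alloy A: M = 1.04 kN·m per $
The maximum is for alloy G.

alloy G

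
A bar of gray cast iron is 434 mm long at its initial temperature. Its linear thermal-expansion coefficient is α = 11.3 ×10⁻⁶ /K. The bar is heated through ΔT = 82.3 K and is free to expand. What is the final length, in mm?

ΔL = α·L₀·ΔT = 11.3×10⁻⁶ × 434 mm × 82.30 K = 0.404 mm.
L = L₀ + ΔL = 434 + 0.404 = 434.40 mm.

434.40 mm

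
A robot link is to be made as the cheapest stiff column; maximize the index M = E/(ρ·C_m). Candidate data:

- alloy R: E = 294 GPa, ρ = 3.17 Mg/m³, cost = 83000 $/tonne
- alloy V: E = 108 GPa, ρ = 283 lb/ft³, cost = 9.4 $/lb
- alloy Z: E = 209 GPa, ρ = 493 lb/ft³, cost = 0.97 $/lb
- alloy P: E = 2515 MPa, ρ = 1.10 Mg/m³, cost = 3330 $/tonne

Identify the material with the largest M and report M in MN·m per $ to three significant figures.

Convert each candidate to consistent units, then evaluate M:
  alloy R: E = 294.0 GPa, ρ = 3170 kg/m³, cost = 83.00 $/kg
  alloy V: E = 108.0 GPa, ρ = 4533 kg/m³, cost = 20.72 $/kg
  alloy Z: E = 209.0 GPa, ρ = 7897 kg/m³, cost = 2.138 $/kg
  alloy P: E = 2.515 GPa, ρ = 1100 kg/m³, cost = 3.330 $/kg
  alloy Z: M = 12.4 MN·m per $
  alloy V: M = 1.15 MN·m per $
  alloy R: M = 1.12 MN·m per $
  alloy P: M = 0.687 MN·m per $
Alloy Z ranks first.

alloy Z, M = 12.4 MN·m per $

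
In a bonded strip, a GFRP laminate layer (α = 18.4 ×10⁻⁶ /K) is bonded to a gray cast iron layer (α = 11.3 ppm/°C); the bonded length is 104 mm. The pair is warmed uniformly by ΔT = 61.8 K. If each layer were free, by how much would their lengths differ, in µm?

Δα = |18.4 − 11.3|×10⁻⁶/K = 7.10×10⁻⁶/K.
ΔL_mismatch = Δα·L·ΔT = 7.10×10⁻⁶ × 104.0 mm × 61.8 K = 45.6 µm.

45.6 µm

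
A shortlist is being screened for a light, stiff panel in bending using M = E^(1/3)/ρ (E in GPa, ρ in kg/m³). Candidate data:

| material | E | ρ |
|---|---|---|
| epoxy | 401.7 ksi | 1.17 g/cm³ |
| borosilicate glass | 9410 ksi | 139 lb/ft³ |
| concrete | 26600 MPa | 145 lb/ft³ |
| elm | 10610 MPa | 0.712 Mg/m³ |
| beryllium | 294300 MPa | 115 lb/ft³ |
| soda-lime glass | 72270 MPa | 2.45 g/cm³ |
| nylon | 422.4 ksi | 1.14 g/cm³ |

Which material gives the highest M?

Convert each candidate to consistent units, then evaluate M:
  epoxy: E = 2.770 GPa, ρ = 1170 kg/m³
  borosilicate glass: E = 64.88 GPa, ρ = 2227 kg/m³
  concrete: E = 26.60 GPa, ρ = 2323 kg/m³
  elm: E = 10.61 GPa, ρ = 712.0 kg/m³
  beryllium: E = 294.3 GPa, ρ = 1842 kg/m³
  soda-lime glass: E = 72.27 GPa, ρ = 2450 kg/m³
  nylon: E = 2.912 GPa, ρ = 1140 kg/m³
  beryllium: M = 3.61×10⁻³
  elm: M = 3.09×10⁻³
  borosilicate glass: M = 1.80×10⁻³
  soda-lime glass: M = 1.70×10⁻³
  concrete: M = 1.29×10⁻³
  nylon: M = 1.25×10⁻³
  epoxy: M = 1.20×10⁻³
The maximum is for beryllium.

beryllium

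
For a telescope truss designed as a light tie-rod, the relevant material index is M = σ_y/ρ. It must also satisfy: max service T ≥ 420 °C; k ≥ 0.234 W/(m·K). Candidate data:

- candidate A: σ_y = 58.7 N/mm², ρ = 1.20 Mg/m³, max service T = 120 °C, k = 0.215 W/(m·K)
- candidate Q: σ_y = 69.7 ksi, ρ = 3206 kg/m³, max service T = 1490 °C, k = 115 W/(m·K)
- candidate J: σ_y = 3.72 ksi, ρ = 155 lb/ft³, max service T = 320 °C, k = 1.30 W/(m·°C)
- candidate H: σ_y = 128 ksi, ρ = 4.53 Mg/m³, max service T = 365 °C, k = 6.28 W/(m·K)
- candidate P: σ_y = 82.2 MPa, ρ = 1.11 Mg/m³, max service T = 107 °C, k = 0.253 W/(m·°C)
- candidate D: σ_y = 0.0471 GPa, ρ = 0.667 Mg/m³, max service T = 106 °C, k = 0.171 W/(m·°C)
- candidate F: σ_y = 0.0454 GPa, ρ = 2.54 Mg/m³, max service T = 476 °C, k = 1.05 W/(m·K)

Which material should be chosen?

candidate Q

Screen on constraints: max service T ≥ 420 °C; k ≥ 0.234 W/(m·K). Survivors: candidate Q, candidate F.
In SI units:
  candidate Q: σ_y = 480.6 MPa, ρ = 3206 kg/m³
  candidate F: σ_y = 45.40 MPa, ρ = 2540 kg/m³
  candidate Q: M = 150 kN·m/kg
  candidate F: M = 17.9 kN·m/kg
The maximum is for candidate Q.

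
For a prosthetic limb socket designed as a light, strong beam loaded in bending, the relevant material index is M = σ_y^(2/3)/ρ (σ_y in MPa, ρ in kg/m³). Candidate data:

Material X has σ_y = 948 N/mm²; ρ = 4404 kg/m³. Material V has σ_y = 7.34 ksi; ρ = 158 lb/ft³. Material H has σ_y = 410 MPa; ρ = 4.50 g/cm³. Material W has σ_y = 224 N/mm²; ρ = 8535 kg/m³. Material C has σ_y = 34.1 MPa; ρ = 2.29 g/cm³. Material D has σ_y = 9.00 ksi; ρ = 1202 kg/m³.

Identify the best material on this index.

After converting to SI:
  material X: σ_y = 948.0 MPa, ρ = 4404 kg/m³
  material V: σ_y = 50.61 MPa, ρ = 2531 kg/m³
  material H: σ_y = 410.0 MPa, ρ = 4500 kg/m³
  material W: σ_y = 224.0 MPa, ρ = 8535 kg/m³
  material C: σ_y = 34.10 MPa, ρ = 2290 kg/m³
  material D: σ_y = 62.05 MPa, ρ = 1202 kg/m³
  material X: M = 21.9×10⁻³
  material D: M = 13.0×10⁻³
  material H: M = 12.3×10⁻³
  material V: M = 5.41×10⁻³
  material C: M = 4.59×10⁻³
  material W: M = 4.32×10⁻³
The maximum is for material X.

material X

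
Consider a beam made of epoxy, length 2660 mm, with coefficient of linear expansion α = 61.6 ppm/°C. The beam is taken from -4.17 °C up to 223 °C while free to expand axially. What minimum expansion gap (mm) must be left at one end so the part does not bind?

37.2 mm

ΔT = 223 − (-4.17) = 227.2 K.
ΔL = α·L₀·ΔT = 61.6×10⁻⁶ × 2660 mm × 227.2 K = 37.2 mm.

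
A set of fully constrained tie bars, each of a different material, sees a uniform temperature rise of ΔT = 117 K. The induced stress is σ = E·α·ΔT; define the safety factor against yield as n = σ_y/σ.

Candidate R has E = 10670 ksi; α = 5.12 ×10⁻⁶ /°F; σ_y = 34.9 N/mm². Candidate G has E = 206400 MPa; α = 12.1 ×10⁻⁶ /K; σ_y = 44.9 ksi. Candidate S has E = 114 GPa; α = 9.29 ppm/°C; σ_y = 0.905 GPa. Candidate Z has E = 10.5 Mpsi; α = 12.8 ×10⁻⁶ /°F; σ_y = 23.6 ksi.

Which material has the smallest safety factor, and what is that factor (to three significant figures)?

candidate R, n = 0.440

Converting E to GPa, α to ×10⁻⁶/K, σ_y to MPa, then σ and n for each:
  candidate R: E = 73.57, α = 9.22, σ_y = 34.90 → σ = 79.3 MPa, n = 0.440
  candidate G: E = 206.4, α = 12.1, σ_y = 309.6 → σ = 292 MPa, n = 1.06
  candidate S: E = 114.0, α = 9.29, σ_y = 905.0 → σ = 124 MPa, n = 7.30
  candidate Z: E = 72.39, α = 23.0, σ_y = 162.7 → σ = 195 MPa, n = 0.834
The minimum is candidate R at n = 0.440.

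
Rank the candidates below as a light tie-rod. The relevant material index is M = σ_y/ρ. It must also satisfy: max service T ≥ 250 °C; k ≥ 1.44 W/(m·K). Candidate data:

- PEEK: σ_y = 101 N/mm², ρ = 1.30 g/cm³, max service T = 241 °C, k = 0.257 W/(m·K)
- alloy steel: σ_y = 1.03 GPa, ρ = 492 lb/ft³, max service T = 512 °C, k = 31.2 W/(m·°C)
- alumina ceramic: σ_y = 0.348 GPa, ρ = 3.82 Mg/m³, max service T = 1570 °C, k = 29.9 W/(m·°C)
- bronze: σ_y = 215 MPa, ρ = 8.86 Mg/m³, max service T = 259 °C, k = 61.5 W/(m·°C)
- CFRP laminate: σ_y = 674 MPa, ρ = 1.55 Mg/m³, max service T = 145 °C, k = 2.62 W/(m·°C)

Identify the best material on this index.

Screen on constraints: max service T ≥ 250 °C; k ≥ 1.44 W/(m·K). Survivors: alloy steel, alumina ceramic, bronze.
Normalizing units and computing the index:
  alloy steel: σ_y = 1030 MPa, ρ = 7881 kg/m³
  alumina ceramic: σ_y = 348.0 MPa, ρ = 3820 kg/m³
  bronze: σ_y = 215.0 MPa, ρ = 8860 kg/m³
  alloy steel: M = 131 kN·m/kg
  alumina ceramic: M = 91.1 kN·m/kg
  bronze: M = 24.3 kN·m/kg
Alloy steel has the largest M.

alloy steel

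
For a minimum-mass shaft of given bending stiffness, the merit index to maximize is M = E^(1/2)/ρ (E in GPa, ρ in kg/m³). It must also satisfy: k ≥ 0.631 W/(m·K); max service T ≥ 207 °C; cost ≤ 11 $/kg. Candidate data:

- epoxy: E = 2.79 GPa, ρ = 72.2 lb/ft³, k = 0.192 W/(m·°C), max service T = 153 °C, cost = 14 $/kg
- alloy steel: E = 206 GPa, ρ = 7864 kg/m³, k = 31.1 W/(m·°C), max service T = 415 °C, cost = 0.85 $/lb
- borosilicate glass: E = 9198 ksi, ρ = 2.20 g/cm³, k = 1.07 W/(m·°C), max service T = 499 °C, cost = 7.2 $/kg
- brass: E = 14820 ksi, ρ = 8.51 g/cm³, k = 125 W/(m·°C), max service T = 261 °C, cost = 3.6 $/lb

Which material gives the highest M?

borosilicate glass

Screen on constraints: k ≥ 0.631 W/(m·K); max service T ≥ 207 °C; cost ≤ 11 $/kg. Survivors: alloy steel, borosilicate glass, brass.
Normalizing units and computing the index:
  alloy steel: E = 206.0 GPa, ρ = 7864 kg/m³
  borosilicate glass: E = 63.42 GPa, ρ = 2200 kg/m³
  brass: E = 102.2 GPa, ρ = 8510 kg/m³
  borosilicate glass: M = 3.62×10⁻³
  alloy steel: M = 1.83×10⁻³
  brass: M = 1.19×10⁻³
Highest index: borosilicate glass.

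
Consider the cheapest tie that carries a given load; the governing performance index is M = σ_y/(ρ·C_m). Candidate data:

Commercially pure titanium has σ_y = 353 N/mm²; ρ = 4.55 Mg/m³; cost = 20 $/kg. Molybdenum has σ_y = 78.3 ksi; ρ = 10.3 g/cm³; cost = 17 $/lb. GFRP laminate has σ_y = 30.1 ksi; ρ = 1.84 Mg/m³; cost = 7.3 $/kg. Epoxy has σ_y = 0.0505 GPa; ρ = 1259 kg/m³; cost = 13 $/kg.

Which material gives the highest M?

Normalizing units and computing the index:
  commercially pure titanium: σ_y = 353.0 MPa, ρ = 4550 kg/m³, cost = 20.00 $/kg
  molybdenum: σ_y = 539.9 MPa, ρ = 10300 kg/m³, cost = 37.48 $/kg
  GFRP laminate: σ_y = 207.5 MPa, ρ = 1840 kg/m³, cost = 7.300 $/kg
  epoxy: σ_y = 50.50 MPa, ρ = 1259 kg/m³, cost = 13.00 $/kg
  GFRP laminate: M = 15.5 kN·m per $
  commercially pure titanium: M = 3.88 kN·m per $
  epoxy: M = 3.09 kN·m per $
  molybdenum: M = 1.40 kN·m per $
GFRP laminate ranks first.

GFRP laminate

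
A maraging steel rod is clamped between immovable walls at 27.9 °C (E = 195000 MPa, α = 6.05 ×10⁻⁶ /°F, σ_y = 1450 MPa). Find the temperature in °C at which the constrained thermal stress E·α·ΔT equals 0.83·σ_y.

E = 195000 MPa = 195.0 GPa.
α = 6.05×10⁻⁶/°F × 9/5 = 10.9×10⁻⁶/K.
E·α·ΔT = 1204 MPa ⇒ ΔT = 1204 / (195.0×10³ × 10.9×10⁻⁶) = 566.7 K.
T = 27.9 + 566.7 = 594.6 °C.

595 °C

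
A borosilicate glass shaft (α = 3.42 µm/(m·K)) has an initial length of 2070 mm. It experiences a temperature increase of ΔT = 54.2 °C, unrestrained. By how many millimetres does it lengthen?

ΔL = α·L₀·ΔT = 3.42×10⁻⁶ × 2070 mm × 54.20 K = 0.384 mm.

0.384 mm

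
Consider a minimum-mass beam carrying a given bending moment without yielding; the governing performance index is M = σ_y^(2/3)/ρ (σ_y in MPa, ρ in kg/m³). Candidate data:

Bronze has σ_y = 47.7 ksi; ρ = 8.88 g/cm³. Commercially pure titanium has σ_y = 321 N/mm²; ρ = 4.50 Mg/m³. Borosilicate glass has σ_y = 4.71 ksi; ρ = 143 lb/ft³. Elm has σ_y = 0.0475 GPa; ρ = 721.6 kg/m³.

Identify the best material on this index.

elm

Normalizing units and computing the index:
  bronze: σ_y = 328.9 MPa, ρ = 8880 kg/m³
  commercially pure titanium: σ_y = 321.0 MPa, ρ = 4500 kg/m³
  borosilicate glass: σ_y = 32.47 MPa, ρ = 2291 kg/m³
  elm: σ_y = 47.50 MPa, ρ = 721.6 kg/m³
  elm: M = 18.2×10⁻³
  commercially pure titanium: M = 10.4×10⁻³
  bronze: M = 5.37×10⁻³
  borosilicate glass: M = 4.44×10⁻³
Elm has the largest M.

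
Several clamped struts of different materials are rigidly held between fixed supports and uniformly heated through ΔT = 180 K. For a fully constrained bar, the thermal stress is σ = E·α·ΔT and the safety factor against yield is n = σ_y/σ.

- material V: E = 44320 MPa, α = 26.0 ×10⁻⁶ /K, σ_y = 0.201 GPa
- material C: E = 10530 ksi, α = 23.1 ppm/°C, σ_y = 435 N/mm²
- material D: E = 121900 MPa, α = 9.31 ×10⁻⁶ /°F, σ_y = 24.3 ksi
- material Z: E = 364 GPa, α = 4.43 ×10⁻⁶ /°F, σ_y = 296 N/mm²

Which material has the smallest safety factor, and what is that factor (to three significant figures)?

Converting E to GPa, α to ×10⁻⁶/K, σ_y to MPa, then σ and n for each:
  material V: E = 44.32, α = 26.0, σ_y = 201.0 → σ = 207 MPa, n = 0.969
  material C: E = 72.60, α = 23.1, σ_y = 435.0 → σ = 302 MPa, n = 1.44
  material D: E = 121.9, α = 16.8, σ_y = 167.5 → σ = 368 MPa, n = 0.456
  material Z: E = 364.0, α = 7.97, σ_y = 296.0 → σ = 522 MPa, n = 0.567
Smallest n: material D with n = 0.456.

material D, n = 0.456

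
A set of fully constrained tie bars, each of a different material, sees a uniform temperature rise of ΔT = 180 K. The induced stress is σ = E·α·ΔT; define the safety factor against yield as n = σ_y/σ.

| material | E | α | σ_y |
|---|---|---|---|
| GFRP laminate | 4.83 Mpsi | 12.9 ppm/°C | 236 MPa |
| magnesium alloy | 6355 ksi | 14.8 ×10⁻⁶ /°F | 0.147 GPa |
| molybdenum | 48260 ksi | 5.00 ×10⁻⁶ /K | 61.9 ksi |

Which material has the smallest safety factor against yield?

Per material, after unit conversion:
  GFRP laminate: E = 33.30, α = 12.9, σ_y = 236.0 → σ = 77.3 MPa, n = 3.05
  magnesium alloy: E = 43.82, α = 26.6, σ_y = 147.0 → σ = 210 MPa, n = 0.700
  molybdenum: E = 332.7, α = 5.00, σ_y = 426.8 → σ = 299 MPa, n = 1.43
The minimum is magnesium alloy at n = 0.700.

magnesium alloy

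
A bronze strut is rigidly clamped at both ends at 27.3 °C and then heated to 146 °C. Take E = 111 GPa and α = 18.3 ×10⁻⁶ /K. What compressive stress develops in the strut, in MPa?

ΔT = 118.7 K. Constrained thermal stress σ = E·α·ΔT = 111.0×10³ MPa × 18.3×10⁻⁶ × 118.7 = 241 MPa (compressive).

241 MPa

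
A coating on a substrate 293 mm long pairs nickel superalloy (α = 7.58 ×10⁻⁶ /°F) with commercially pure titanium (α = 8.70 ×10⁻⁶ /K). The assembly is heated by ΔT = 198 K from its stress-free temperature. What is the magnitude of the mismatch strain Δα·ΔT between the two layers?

9.79×10⁻⁴

nickel superalloy: α = 7.58×10⁻⁶/°F × 9/5 = 13.6×10⁻⁶/K.
Δα = |13.6 − 8.70|×10⁻⁶/K = 4.94×10⁻⁶/K.
Mismatch strain = Δα·ΔT = 4.94×10⁻⁶ × 198.0 = 9.79×10⁻⁴.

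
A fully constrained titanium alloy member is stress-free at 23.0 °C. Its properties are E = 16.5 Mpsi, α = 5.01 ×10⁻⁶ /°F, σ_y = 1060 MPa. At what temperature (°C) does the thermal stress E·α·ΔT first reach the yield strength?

E = 16.5 Mpsi = 113.8 GPa.
α = 5.01×10⁻⁶/°F × 9/5 = 9.02×10⁻⁶/K.
E·α·ΔT = 1060 MPa ⇒ ΔT = 1060 / (113.8×10³ × 9.02×10⁻⁶) = 1033 K.
T = 23.0 + 1033 = 1056 °C.

1060 °C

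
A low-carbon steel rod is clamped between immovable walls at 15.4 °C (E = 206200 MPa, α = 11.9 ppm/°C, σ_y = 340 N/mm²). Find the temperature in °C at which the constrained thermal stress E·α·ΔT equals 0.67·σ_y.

108 °C

E = 206200 MPa = 206.2 GPa.
σ_y = 340 N/mm² = 340.0 MPa.
E·α·ΔT = 227.8 MPa ⇒ ΔT = 227.8 / (206.2×10³ × 11.9×10⁻⁶) = 92.84 K.
T = 15.4 + 92.84 = 108.2 °C.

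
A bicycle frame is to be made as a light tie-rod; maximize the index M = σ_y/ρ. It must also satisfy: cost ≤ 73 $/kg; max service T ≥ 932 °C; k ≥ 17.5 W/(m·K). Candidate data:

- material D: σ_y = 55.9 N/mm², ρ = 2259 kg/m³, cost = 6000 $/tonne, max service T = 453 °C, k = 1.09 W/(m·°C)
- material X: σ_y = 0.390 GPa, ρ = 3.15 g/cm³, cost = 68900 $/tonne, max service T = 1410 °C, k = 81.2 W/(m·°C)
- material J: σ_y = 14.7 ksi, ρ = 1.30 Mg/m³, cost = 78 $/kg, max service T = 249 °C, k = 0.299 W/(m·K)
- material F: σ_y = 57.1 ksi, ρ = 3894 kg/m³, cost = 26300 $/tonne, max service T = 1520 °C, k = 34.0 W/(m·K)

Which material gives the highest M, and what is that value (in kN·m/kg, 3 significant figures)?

Screen on constraints: cost ≤ 73 $/kg; max service T ≥ 932 °C; k ≥ 17.5 W/(m·K). Survivors: material X, material F.
Normalizing units and computing the index:
  material X: σ_y = 390.0 MPa, ρ = 3150 kg/m³
  material F: σ_y = 393.7 MPa, ρ = 3894 kg/m³
  material X: M = 124 kN·m/kg
  material F: M = 101 kN·m/kg
Highest index: material X.

material X, M = 124 kN·m/kg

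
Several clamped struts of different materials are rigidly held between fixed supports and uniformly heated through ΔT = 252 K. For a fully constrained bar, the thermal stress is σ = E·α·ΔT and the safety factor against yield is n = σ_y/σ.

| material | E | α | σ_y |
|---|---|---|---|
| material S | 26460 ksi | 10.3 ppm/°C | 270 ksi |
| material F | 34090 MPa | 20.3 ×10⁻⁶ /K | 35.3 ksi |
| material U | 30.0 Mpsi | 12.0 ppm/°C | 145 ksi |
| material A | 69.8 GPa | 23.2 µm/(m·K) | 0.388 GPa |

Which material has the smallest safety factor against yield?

With everything in SI (GPa, ×10⁻⁶/K, MPa):
  material S: E = 182.4, α = 10.3, σ_y = 1862 → σ = 474 MPa, n = 3.93
  material F: E = 34.09, α = 20.3, σ_y = 243.4 → σ = 174 MPa, n = 1.40
  material U: E = 206.8, α = 12.0, σ_y = 999.7 → σ = 625 MPa, n = 1.60
  material A: E = 69.80, α = 23.2, σ_y = 388.0 → σ = 408 MPa, n = 0.951
Material A has the lowest safety factor, n = 0.951.

material A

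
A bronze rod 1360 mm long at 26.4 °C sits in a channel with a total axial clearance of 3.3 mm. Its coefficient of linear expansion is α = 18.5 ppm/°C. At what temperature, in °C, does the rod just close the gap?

158 °C

α·L₀·ΔT = 3.3 mm ⇒ ΔT = 3.3 / (18.5×10⁻⁶ × 1360.0) = 131.2 K.
T = 26.4 + 131.2 = 157.6 °C.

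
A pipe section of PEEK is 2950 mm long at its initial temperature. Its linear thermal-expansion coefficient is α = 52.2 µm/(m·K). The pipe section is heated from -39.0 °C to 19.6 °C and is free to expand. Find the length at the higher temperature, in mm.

ΔT = 19.6 − (-39.0) = 58.60 K.
ΔL = α·L₀·ΔT = 52.2×10⁻⁶ × 2950 mm × 58.60 K = 9.02 mm.
L = L₀ + ΔL = 2950 + 9.02 = 2959.0 mm.

2959.0 mm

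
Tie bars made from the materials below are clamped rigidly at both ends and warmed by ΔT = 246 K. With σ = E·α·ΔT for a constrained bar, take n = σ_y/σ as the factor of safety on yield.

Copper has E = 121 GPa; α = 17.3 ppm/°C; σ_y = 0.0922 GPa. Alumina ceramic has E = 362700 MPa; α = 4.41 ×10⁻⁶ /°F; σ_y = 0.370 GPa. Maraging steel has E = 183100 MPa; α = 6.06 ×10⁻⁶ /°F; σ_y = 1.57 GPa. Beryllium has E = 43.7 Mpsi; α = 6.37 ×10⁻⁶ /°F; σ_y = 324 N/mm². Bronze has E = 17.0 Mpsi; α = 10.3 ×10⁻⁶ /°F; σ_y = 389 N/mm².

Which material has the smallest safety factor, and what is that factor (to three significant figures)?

Converting E to GPa, α to ×10⁻⁶/K, σ_y to MPa, then σ and n for each:
  copper: E = 121.0, α = 17.3, σ_y = 92.20 → σ = 515 MPa, n = 0.179
  alumina ceramic: E = 362.7, α = 7.94, σ_y = 370.0 → σ = 708 MPa, n = 0.522
  maraging steel: E = 183.1, α = 10.9, σ_y = 1570 → σ = 491 MPa, n = 3.20
  beryllium: E = 301.3, α = 11.5, σ_y = 324.0 → σ = 850 MPa, n = 0.381
  bronze: E = 117.2, α = 18.5, σ_y = 389.0 → σ = 535 MPa, n = 0.728
Copper has the lowest safety factor, n = 0.179.

copper, n = 0.179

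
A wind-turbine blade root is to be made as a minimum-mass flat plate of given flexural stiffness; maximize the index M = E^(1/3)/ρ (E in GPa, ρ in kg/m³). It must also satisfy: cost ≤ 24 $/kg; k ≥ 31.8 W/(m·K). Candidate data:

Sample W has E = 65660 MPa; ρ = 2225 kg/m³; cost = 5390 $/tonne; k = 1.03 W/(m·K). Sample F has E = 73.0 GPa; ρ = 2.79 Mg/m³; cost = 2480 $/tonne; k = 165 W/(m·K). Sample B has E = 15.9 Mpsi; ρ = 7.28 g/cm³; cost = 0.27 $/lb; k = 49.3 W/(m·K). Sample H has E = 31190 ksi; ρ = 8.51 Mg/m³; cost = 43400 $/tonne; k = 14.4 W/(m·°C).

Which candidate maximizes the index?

sample F

Screen on constraints: cost ≤ 24 $/kg; k ≥ 31.8 W/(m·K). Survivors: sample F, sample B.
After converting to SI:
  sample F: E = 73.00 GPa, ρ = 2790 kg/m³
  sample B: E = 109.6 GPa, ρ = 7280 kg/m³
  sample F: M = 1.50×10⁻³
  sample B: M = 0.657×10⁻³
The maximum is for sample F.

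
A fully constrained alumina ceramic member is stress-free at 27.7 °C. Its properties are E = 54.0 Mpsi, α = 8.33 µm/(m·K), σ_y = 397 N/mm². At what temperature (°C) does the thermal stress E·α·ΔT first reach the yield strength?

E = 54.0 Mpsi = 372.3 GPa.
σ_y = 397 N/mm² = 397.0 MPa.
E·α·ΔT = 397.0 MPa ⇒ ΔT = 397.0 / (372.3×10³ × 8.33×10⁻⁶) = 128.0 K.
T = 27.7 + 128.0 = 155.7 °C.

156 °C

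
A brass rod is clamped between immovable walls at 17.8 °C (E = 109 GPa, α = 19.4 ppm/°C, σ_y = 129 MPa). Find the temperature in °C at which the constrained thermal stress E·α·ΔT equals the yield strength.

E·α·ΔT = 129.0 MPa ⇒ ΔT = 129.0 / (109.0×10³ × 19.4×10⁻⁶) = 61.00 K.
T = 17.8 + 61.00 = 78.80 °C.

78.8 °C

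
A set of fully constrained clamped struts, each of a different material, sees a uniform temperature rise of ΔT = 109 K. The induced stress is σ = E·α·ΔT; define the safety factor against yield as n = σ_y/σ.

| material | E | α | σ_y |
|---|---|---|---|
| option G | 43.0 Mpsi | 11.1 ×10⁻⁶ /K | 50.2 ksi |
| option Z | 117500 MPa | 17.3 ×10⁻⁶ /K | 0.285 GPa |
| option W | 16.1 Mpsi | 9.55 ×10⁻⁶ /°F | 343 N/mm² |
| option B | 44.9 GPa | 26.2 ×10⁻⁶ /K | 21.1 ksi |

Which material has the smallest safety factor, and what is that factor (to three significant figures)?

option G, n = 0.965

Per material, after unit conversion:
  option G: E = 296.5, α = 11.1, σ_y = 346.1 → σ = 359 MPa, n = 0.965
  option Z: E = 117.5, α = 17.3, σ_y = 285.0 → σ = 222 MPa, n = 1.29
  option W: E = 111.0, α = 17.2, σ_y = 343.0 → σ = 208 MPa, n = 1.65
  option B: E = 44.90, α = 26.2, σ_y = 145.5 → σ = 128 MPa, n = 1.13
Option G has the lowest safety factor, n = 0.965.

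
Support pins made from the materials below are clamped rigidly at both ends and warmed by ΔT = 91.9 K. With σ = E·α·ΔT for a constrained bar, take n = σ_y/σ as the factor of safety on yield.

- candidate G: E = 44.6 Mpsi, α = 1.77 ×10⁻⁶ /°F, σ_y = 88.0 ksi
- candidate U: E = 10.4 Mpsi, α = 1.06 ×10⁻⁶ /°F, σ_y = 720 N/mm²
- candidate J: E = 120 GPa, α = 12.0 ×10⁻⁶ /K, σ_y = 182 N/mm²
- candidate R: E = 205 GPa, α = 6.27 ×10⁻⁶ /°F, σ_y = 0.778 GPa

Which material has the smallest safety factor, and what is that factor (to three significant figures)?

candidate J, n = 1.38

Converting E to GPa, α to ×10⁻⁶/K, σ_y to MPa, then σ and n for each:
  candidate G: E = 307.5, α = 3.19, σ_y = 606.7 → σ = 90.0 MPa, n = 6.74
  candidate U: E = 71.71, α = 1.91, σ_y = 720.0 → σ = 12.6 MPa, n = 57.3
  candidate J: E = 120.0, α = 12.0, σ_y = 182.0 → σ = 132 MPa, n = 1.38
  candidate R: E = 205.0, α = 11.3, σ_y = 778.0 → σ = 213 MPa, n = 3.66
Candidate J has the lowest safety factor, n = 1.38.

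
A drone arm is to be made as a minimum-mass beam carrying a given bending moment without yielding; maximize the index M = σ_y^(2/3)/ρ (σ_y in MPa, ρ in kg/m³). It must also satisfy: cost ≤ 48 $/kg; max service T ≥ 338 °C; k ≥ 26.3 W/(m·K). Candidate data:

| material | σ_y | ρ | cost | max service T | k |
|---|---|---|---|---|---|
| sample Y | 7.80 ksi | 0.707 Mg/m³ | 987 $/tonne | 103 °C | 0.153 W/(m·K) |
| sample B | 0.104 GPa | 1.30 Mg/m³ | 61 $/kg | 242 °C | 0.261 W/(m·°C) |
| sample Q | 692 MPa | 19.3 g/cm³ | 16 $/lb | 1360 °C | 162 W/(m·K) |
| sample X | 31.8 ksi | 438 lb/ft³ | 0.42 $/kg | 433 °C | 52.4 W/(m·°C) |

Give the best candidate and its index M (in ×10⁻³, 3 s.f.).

Screen on constraints: cost ≤ 48 $/kg; max service T ≥ 338 °C; k ≥ 26.3 W/(m·K). Survivors: sample Q, sample X.
After converting to SI:
  sample Q: σ_y = 692.0 MPa, ρ = 19300 kg/m³
  sample X: σ_y = 219.3 MPa, ρ = 7016 kg/m³
  sample X: M = 5.18×10⁻³
  sample Q: M = 4.05×10⁻³
Highest index: sample X.

sample X, M = 5.18×10⁻³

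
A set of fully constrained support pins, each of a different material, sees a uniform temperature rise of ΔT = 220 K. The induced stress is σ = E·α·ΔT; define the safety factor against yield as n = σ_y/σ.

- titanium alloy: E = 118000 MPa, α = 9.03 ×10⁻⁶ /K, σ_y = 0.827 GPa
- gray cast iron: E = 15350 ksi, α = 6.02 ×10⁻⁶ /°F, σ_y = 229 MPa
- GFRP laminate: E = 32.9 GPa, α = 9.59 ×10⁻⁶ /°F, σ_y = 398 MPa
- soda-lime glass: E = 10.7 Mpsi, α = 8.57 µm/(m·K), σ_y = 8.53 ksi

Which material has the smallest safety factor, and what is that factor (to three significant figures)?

soda-lime glass, n = 0.423

Per material, after unit conversion:
  titanium alloy: E = 118.0, α = 9.03, σ_y = 827.0 → σ = 234 MPa, n = 3.53
  gray cast iron: E = 105.8, α = 10.8, σ_y = 229.0 → σ = 252 MPa, n = 0.908
  GFRP laminate: E = 32.90, α = 17.3, σ_y = 398.0 → σ = 125 MPa, n = 3.19
  soda-lime glass: E = 73.77, α = 8.57, σ_y = 58.81 → σ = 139 MPa, n = 0.423
The minimum is soda-lime glass at n = 0.423.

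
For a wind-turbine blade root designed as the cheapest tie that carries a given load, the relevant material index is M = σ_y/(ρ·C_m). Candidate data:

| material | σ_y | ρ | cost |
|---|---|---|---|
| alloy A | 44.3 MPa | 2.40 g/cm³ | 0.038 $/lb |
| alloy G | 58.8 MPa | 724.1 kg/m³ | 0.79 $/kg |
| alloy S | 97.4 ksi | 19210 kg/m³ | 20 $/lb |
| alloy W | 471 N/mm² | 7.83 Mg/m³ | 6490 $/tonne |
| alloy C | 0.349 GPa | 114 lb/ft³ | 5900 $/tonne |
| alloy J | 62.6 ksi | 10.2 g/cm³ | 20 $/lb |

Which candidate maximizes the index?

Normalizing units and computing the index:
  alloy A: σ_y = 44.30 MPa, ρ = 2400 kg/m³, cost = 0.08377 $/kg
  alloy G: σ_y = 58.80 MPa, ρ = 724.1 kg/m³, cost = 0.7900 $/kg
  alloy S: σ_y = 671.5 MPa, ρ = 19210 kg/m³, cost = 44.09 $/kg
  alloy W: σ_y = 471.0 MPa, ρ = 7830 kg/m³, cost = 6.490 $/kg
  alloy C: σ_y = 349.0 MPa, ρ = 1826 kg/m³, cost = 5.900 $/kg
  alloy J: σ_y = 431.6 MPa, ρ = 10200 kg/m³, cost = 44.09 $/kg
  alloy A: M = 220 kN·m per $
  alloy G: M = 103 kN·m per $
  alloy C: M = 32.4 kN·m per $
  alloy W: M = 9.27 kN·m per $
  alloy J: M = 0.960 kN·m per $
  alloy S: M = 0.793 kN·m per $
Alloy A ranks first.

alloy A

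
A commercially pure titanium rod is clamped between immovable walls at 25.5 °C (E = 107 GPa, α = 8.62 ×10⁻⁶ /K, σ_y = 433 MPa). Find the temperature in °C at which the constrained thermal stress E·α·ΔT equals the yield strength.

495 °C

E·α·ΔT = 433.0 MPa ⇒ ΔT = 433.0 / (107.0×10³ × 8.62×10⁻⁶) = 469.5 K.
T = 25.5 + 469.5 = 495.0 °C.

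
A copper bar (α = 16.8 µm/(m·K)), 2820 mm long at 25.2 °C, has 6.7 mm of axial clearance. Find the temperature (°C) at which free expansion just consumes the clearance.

α·L₀·ΔT = 6.7 mm ⇒ ΔT = 6.7 / (16.8×10⁻⁶ × 2820.0) = 141.4 K.
T = 25.2 + 141.4 = 166.6 °C.

167 °C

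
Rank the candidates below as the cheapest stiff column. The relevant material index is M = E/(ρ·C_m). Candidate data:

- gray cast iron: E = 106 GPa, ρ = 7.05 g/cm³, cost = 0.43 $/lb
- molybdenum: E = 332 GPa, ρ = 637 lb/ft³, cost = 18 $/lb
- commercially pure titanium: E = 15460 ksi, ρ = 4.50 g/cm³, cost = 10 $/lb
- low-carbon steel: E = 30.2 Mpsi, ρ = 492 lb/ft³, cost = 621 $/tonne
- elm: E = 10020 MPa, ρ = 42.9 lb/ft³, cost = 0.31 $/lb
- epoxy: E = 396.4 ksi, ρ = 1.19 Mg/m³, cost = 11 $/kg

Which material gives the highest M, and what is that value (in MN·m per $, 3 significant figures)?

low-carbon steel, M = 42.5 MN·m per $

After converting to SI:
  gray cast iron: E = 106.0 GPa, ρ = 7050 kg/m³, cost = 0.9480 $/kg
  molybdenum: E = 332.0 GPa, ρ = 10200 kg/m³, cost = 39.68 $/kg
  commercially pure titanium: E = 106.6 GPa, ρ = 4500 kg/m³, cost = 22.05 $/kg
  low-carbon steel: E = 208.2 GPa, ρ = 7881 kg/m³, cost = 0.6210 $/kg
  elm: E = 10.02 GPa, ρ = 687.2 kg/m³, cost = 0.6834 $/kg
  epoxy: E = 2.733 GPa, ρ = 1190 kg/m³, cost = 11.00 $/kg
  low-carbon steel: M = 42.5 MN·m per $
  elm: M = 21.3 MN·m per $
  gray cast iron: M = 15.9 MN·m per $
  commercially pure titanium: M = 1.07 MN·m per $
  molybdenum: M = 0.820 MN·m per $
  epoxy: M = 0.209 MN·m per $
Low-carbon steel has the largest M.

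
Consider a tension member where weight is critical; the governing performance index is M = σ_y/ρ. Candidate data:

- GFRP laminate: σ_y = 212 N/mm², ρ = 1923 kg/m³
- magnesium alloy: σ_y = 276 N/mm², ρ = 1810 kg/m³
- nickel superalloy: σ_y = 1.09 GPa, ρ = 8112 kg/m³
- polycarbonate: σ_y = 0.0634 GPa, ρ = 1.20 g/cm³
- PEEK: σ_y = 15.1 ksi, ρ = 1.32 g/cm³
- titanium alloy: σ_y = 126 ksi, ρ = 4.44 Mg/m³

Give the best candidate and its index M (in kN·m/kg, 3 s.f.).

After converting to SI:
  GFRP laminate: σ_y = 212.0 MPa, ρ = 1923 kg/m³
  magnesium alloy: σ_y = 276.0 MPa, ρ = 1810 kg/m³
  nickel superalloy: σ_y = 1090 MPa, ρ = 8112 kg/m³
  polycarbonate: σ_y = 63.40 MPa, ρ = 1200 kg/m³
  PEEK: σ_y = 104.1 MPa, ρ = 1320 kg/m³
  titanium alloy: σ_y = 868.7 MPa, ρ = 4440 kg/m³
  titanium alloy: M = 196 kN·m/kg
  magnesium alloy: M = 152 kN·m/kg
  nickel superalloy: M = 134 kN·m/kg
  GFRP laminate: M = 110 kN·m/kg
  PEEK: M = 78.9 kN·m/kg
  polycarbonate: M = 52.8 kN·m/kg
Titanium alloy has the largest M.

titanium alloy, M = 196 kN·m/kg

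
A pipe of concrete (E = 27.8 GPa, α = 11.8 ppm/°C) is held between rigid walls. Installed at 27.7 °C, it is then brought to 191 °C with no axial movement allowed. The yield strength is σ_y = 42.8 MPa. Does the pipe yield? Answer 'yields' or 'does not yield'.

yields

ΔT = 163.3 K. Constrained thermal stress σ = E·α·ΔT = 27.80×10³ MPa × 11.8×10⁻⁶ × 163.3 = 53.6 MPa (compressive).
Compare to σ_y = 42.8 MPa: σ ≥ σ_y, so it yields.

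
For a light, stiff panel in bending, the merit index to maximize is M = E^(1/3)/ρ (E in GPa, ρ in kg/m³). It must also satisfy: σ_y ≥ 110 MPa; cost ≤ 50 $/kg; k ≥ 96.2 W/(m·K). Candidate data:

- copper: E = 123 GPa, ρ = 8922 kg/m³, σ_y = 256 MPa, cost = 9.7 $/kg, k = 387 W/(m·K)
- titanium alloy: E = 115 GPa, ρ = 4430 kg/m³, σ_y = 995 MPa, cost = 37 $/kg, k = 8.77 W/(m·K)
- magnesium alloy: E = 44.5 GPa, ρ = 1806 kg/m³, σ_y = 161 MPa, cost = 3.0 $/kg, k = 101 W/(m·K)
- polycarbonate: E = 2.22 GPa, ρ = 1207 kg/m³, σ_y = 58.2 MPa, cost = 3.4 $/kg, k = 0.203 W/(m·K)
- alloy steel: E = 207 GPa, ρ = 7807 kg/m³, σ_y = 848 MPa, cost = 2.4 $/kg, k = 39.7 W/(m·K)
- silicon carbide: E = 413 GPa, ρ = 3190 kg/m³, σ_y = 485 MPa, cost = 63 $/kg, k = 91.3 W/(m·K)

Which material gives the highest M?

magnesium alloy

Screen on constraints: σ_y ≥ 110 MPa; cost ≤ 50 $/kg; k ≥ 96.2 W/(m·K). Survivors: copper, magnesium alloy.
Computing M directly (units already consistent):
  magnesium alloy: M = 1.96×10⁻³
  copper: M = 0.557×10⁻³
Magnesium alloy has the largest M.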